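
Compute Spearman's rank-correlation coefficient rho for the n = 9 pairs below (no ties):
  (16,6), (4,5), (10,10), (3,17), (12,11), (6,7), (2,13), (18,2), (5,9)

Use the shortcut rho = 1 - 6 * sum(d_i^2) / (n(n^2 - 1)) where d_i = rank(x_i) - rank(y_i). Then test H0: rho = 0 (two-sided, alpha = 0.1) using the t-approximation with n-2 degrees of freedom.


Step 1: Rank x and y separately (midranks; no ties here).
rank(x): 16->8, 4->3, 10->6, 3->2, 12->7, 6->5, 2->1, 18->9, 5->4
rank(y): 6->3, 5->2, 10->6, 17->9, 11->7, 7->4, 13->8, 2->1, 9->5
Step 2: d_i = R_x(i) - R_y(i); compute d_i^2.
  (8-3)^2=25, (3-2)^2=1, (6-6)^2=0, (2-9)^2=49, (7-7)^2=0, (5-4)^2=1, (1-8)^2=49, (9-1)^2=64, (4-5)^2=1
sum(d^2) = 190.
Step 3: rho = 1 - 6*190 / (9*(9^2 - 1)) = 1 - 1140/720 = -0.583333.
Step 4: Under H0, t = rho * sqrt((n-2)/(1-rho^2)) = -1.9001 ~ t(7).
Step 5: Two-sided p-value from the t-distribution with 7 df = 0.099186.
Step 6: alpha = 0.1. reject H0.

rho = -0.5833, p = 0.099186, reject H0 at alpha = 0.1.


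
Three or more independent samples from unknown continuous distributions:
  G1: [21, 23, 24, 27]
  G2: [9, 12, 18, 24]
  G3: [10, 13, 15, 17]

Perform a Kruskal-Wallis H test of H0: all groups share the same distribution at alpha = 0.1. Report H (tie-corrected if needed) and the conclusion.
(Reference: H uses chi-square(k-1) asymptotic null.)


Step 1: Combine all N = 12 observations and assign midranks.
sorted (value, group, rank): (9,G2,1), (10,G3,2), (12,G2,3), (13,G3,4), (15,G3,5), (17,G3,6), (18,G2,7), (21,G1,8), (23,G1,9), (24,G1,10.5), (24,G2,10.5), (27,G1,12)
Step 2: Sum ranks within each group.
R_1 = 39.5 (n_1 = 4)
R_2 = 21.5 (n_2 = 4)
R_3 = 17 (n_3 = 4)
Step 3: H = 12/(N(N+1)) * sum(R_i^2/n_i) - 3(N+1)
     = 12/(12*13) * (39.5^2/4 + 21.5^2/4 + 17^2/4) - 3*13
     = 0.076923 * 577.875 - 39
     = 5.451923.
Step 4: Ties present; correction factor C = 1 - 6/(12^3 - 12) = 0.996503. Corrected H = 5.451923 / 0.996503 = 5.471053.
Step 5: Under H0, H ~ chi^2(2); p-value = 0.064860.
Step 6: alpha = 0.1. reject H0.

H = 5.4711, df = 2, p = 0.064860, reject H0.


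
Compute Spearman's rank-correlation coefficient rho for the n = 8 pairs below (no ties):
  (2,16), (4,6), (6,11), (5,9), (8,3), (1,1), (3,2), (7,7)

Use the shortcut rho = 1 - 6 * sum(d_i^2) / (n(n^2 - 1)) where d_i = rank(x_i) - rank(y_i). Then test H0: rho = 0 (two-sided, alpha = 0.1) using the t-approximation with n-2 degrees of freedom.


Step 1: Rank x and y separately (midranks; no ties here).
rank(x): 2->2, 4->4, 6->6, 5->5, 8->8, 1->1, 3->3, 7->7
rank(y): 16->8, 6->4, 11->7, 9->6, 3->3, 1->1, 2->2, 7->5
Step 2: d_i = R_x(i) - R_y(i); compute d_i^2.
  (2-8)^2=36, (4-4)^2=0, (6-7)^2=1, (5-6)^2=1, (8-3)^2=25, (1-1)^2=0, (3-2)^2=1, (7-5)^2=4
sum(d^2) = 68.
Step 3: rho = 1 - 6*68 / (8*(8^2 - 1)) = 1 - 408/504 = 0.190476.
Step 4: Under H0, t = rho * sqrt((n-2)/(1-rho^2)) = 0.4753 ~ t(6).
Step 5: Two-sided p-value from the t-distribution with 6 df = 0.651401.
Step 6: alpha = 0.1. fail to reject H0.

rho = 0.1905, p = 0.651401, fail to reject H0 at alpha = 0.1.


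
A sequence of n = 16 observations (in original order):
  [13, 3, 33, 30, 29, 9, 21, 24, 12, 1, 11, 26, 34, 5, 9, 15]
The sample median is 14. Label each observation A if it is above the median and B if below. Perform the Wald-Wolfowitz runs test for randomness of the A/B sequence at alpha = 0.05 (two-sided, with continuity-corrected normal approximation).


Step 1: Compute median = 14; label A = above, B = below.
Labels in order: BBAAABAABBBAABBA  (n_A = 8, n_B = 8)
Step 2: Count runs R = 8.
Step 3: Under H0 (random ordering), E[R] = 2*n_A*n_B/(n_A+n_B) + 1 = 2*8*8/16 + 1 = 9.0000.
        Var[R] = 2*n_A*n_B*(2*n_A*n_B - n_A - n_B) / ((n_A+n_B)^2 * (n_A+n_B-1)) = 14336/3840 = 3.7333.
        SD[R] = 1.9322.
Step 4: Continuity-corrected z = (R + 0.5 - E[R]) / SD[R] = (8 + 0.5 - 9.0000) / 1.9322 = -0.2588.
Step 5: Two-sided p-value via normal approximation = 2*(1 - Phi(|z|)) = 0.795809.
Step 6: alpha = 0.05. fail to reject H0.

R = 8, z = -0.2588, p = 0.795809, fail to reject H0.


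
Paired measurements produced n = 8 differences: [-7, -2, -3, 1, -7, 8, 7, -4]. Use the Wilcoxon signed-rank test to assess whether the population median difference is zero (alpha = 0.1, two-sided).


Step 1: Drop any zero differences (none here) and take |d_i|.
|d| = [7, 2, 3, 1, 7, 8, 7, 4]
Step 2: Midrank |d_i| (ties get averaged ranks).
ranks: |7|->6, |2|->2, |3|->3, |1|->1, |7|->6, |8|->8, |7|->6, |4|->4
Step 3: Attach original signs; sum ranks with positive sign and with negative sign.
W+ = 1 + 8 + 6 = 15
W- = 6 + 2 + 3 + 6 + 4 = 21
(Check: W+ + W- = 36 should equal n(n+1)/2 = 36.)
Step 4: Test statistic W = min(W+, W-) = 15.
Step 5: Ties in |d|, so use the tie-corrected normal approximation.
        E[W] = n(n+1)/4 = 8*9/4 = 18.
        Tie groups: |d|=7 (t=3); sum(t^3 - t) = 24.
        Var[W] = n(n+1)(2n+1)/24 - sum(t^3-t)/48 = 1224/24 - 24/48 = 50.5.
        z = (W - E[W]) / sqrt(Var[W]) = (15 - 18) / 7.1063 = -0.4222.
        Two-sided p = 2*Phi(z) = 0.672909.
Step 6: alpha = 0.1. fail to reject H0.

W+ = 15, W- = 21, W = min = 15, p = 0.672909, fail to reject H0.


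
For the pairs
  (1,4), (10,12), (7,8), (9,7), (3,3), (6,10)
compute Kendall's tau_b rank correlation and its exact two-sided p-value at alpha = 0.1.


Step 1: Enumerate the 15 unordered pairs (i,j) with i<j and classify each by sign(x_j-x_i) * sign(y_j-y_i).
  (1,2):dx=+9,dy=+8->C; (1,3):dx=+6,dy=+4->C; (1,4):dx=+8,dy=+3->C; (1,5):dx=+2,dy=-1->D
  (1,6):dx=+5,dy=+6->C; (2,3):dx=-3,dy=-4->C; (2,4):dx=-1,dy=-5->C; (2,5):dx=-7,dy=-9->C
  (2,6):dx=-4,dy=-2->C; (3,4):dx=+2,dy=-1->D; (3,5):dx=-4,dy=-5->C; (3,6):dx=-1,dy=+2->D
  (4,5):dx=-6,dy=-4->C; (4,6):dx=-3,dy=+3->D; (5,6):dx=+3,dy=+7->C
Step 2: C = 11, D = 4, total pairs = 15.
Step 3: tau = (C - D)/(n(n-1)/2) = (11 - 4)/15 = 0.466667.
Step 4: Exact two-sided p-value (enumerate n! = 720 permutations of y under H0): p = 0.272222.
Step 5: alpha = 0.1. fail to reject H0.

tau_b = 0.4667 (C=11, D=4), p = 0.272222, fail to reject H0.


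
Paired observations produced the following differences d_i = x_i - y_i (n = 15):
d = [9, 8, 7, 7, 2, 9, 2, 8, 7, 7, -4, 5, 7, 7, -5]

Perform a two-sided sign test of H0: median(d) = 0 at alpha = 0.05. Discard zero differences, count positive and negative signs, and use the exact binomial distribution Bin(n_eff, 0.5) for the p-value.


Step 1: Discard zero differences. Original n = 15; n_eff = number of nonzero differences = 15.
Nonzero differences (with sign): +9, +8, +7, +7, +2, +9, +2, +8, +7, +7, -4, +5, +7, +7, -5
Step 2: Count signs: positive = 13, negative = 2.
Step 3: Under H0: P(positive) = 0.5, so the number of positives S ~ Bin(15, 0.5).
Step 4: Two-sided exact p-value = sum of Bin(15,0.5) probabilities at or below the observed probability = 0.007385.
Step 5: alpha = 0.05. reject H0.

n_eff = 15, pos = 13, neg = 2, p = 0.007385, reject H0.


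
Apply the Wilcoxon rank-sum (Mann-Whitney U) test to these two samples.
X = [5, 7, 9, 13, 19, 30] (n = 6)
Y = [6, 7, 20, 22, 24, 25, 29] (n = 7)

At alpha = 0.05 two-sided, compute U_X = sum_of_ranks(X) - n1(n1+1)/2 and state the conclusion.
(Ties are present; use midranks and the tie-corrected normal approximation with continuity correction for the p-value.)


Step 1: Combine and sort all 13 observations; assign midranks.
sorted (value, group): (5,X), (6,Y), (7,X), (7,Y), (9,X), (13,X), (19,X), (20,Y), (22,Y), (24,Y), (25,Y), (29,Y), (30,X)
ranks: 5->1, 6->2, 7->3.5, 7->3.5, 9->5, 13->6, 19->7, 20->8, 22->9, 24->10, 25->11, 29->12, 30->13
Step 2: Rank sum for X: R1 = 1 + 3.5 + 5 + 6 + 7 + 13 = 35.5.
Step 3: U_X = R1 - n1(n1+1)/2 = 35.5 - 6*7/2 = 35.5 - 21 = 14.5.
       U_Y = n1*n2 - U_X = 42 - 14.5 = 27.5.
Step 4: Ties are present, so use the tie-corrected normal approximation (with continuity correction) for the p-value.
Step 5: p-value = 0.390714; compare to alpha = 0.05. fail to reject H0.

U_X = 14.5, p = 0.390714, fail to reject H0 at alpha = 0.05.


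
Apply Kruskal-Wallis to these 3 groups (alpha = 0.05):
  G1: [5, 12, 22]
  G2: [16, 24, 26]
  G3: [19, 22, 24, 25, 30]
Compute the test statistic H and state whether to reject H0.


Step 1: Combine all N = 11 observations and assign midranks.
sorted (value, group, rank): (5,G1,1), (12,G1,2), (16,G2,3), (19,G3,4), (22,G1,5.5), (22,G3,5.5), (24,G2,7.5), (24,G3,7.5), (25,G3,9), (26,G2,10), (30,G3,11)
Step 2: Sum ranks within each group.
R_1 = 8.5 (n_1 = 3)
R_2 = 20.5 (n_2 = 3)
R_3 = 37 (n_3 = 5)
Step 3: H = 12/(N(N+1)) * sum(R_i^2/n_i) - 3(N+1)
     = 12/(11*12) * (8.5^2/3 + 20.5^2/3 + 37^2/5) - 3*12
     = 0.090909 * 437.967 - 36
     = 3.815152.
Step 4: Ties present; correction factor C = 1 - 12/(11^3 - 11) = 0.990909. Corrected H = 3.815152 / 0.990909 = 3.850153.
Step 5: Under H0, H ~ chi^2(2); p-value = 0.145865.
Step 6: alpha = 0.05. fail to reject H0.

H = 3.8502, df = 2, p = 0.145865, fail to reject H0.


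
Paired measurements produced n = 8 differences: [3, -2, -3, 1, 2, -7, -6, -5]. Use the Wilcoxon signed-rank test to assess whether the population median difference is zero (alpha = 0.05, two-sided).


Step 1: Drop any zero differences (none here) and take |d_i|.
|d| = [3, 2, 3, 1, 2, 7, 6, 5]
Step 2: Midrank |d_i| (ties get averaged ranks).
ranks: |3|->4.5, |2|->2.5, |3|->4.5, |1|->1, |2|->2.5, |7|->8, |6|->7, |5|->6
Step 3: Attach original signs; sum ranks with positive sign and with negative sign.
W+ = 4.5 + 1 + 2.5 = 8
W- = 2.5 + 4.5 + 8 + 7 + 6 = 28
(Check: W+ + W- = 36 should equal n(n+1)/2 = 36.)
Step 4: Test statistic W = min(W+, W-) = 8.
Step 5: Ties in |d|, so use the tie-corrected normal approximation.
        E[W] = n(n+1)/4 = 8*9/4 = 18.
        Tie groups: |d|=2 (t=2), |d|=3 (t=2); sum(t^3 - t) = 12.
        Var[W] = n(n+1)(2n+1)/24 - sum(t^3-t)/48 = 1224/24 - 12/48 = 50.75.
        z = (W - E[W]) / sqrt(Var[W]) = (8 - 18) / 7.1239 = -1.4037.
        Two-sided p = 2*Phi(z) = 0.160401.
Step 6: alpha = 0.05. fail to reject H0.

W+ = 8, W- = 28, W = min = 8, p = 0.160401, fail to reject H0.


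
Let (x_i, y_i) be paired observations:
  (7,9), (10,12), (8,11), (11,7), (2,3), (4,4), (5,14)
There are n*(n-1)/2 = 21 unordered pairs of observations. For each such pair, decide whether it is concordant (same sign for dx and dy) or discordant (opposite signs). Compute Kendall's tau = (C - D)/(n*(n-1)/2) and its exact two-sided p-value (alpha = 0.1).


Step 1: Enumerate the 21 unordered pairs (i,j) with i<j and classify each by sign(x_j-x_i) * sign(y_j-y_i).
  (1,2):dx=+3,dy=+3->C; (1,3):dx=+1,dy=+2->C; (1,4):dx=+4,dy=-2->D; (1,5):dx=-5,dy=-6->C
  (1,6):dx=-3,dy=-5->C; (1,7):dx=-2,dy=+5->D; (2,3):dx=-2,dy=-1->C; (2,4):dx=+1,dy=-5->D
  (2,5):dx=-8,dy=-9->C; (2,6):dx=-6,dy=-8->C; (2,7):dx=-5,dy=+2->D; (3,4):dx=+3,dy=-4->D
  (3,5):dx=-6,dy=-8->C; (3,6):dx=-4,dy=-7->C; (3,7):dx=-3,dy=+3->D; (4,5):dx=-9,dy=-4->C
  (4,6):dx=-7,dy=-3->C; (4,7):dx=-6,dy=+7->D; (5,6):dx=+2,dy=+1->C; (5,7):dx=+3,dy=+11->C
  (6,7):dx=+1,dy=+10->C
Step 2: C = 14, D = 7, total pairs = 21.
Step 3: tau = (C - D)/(n(n-1)/2) = (14 - 7)/21 = 0.333333.
Step 4: Exact two-sided p-value (enumerate n! = 5040 permutations of y under H0): p = 0.381349.
Step 5: alpha = 0.1. fail to reject H0.

tau_b = 0.3333 (C=14, D=7), p = 0.381349, fail to reject H0.


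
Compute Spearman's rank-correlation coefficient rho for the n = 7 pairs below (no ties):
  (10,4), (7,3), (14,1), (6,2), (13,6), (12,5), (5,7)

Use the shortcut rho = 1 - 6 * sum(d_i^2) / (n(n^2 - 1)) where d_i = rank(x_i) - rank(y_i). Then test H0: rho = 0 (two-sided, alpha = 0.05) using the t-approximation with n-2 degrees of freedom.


Step 1: Rank x and y separately (midranks; no ties here).
rank(x): 10->4, 7->3, 14->7, 6->2, 13->6, 12->5, 5->1
rank(y): 4->4, 3->3, 1->1, 2->2, 6->6, 5->5, 7->7
Step 2: d_i = R_x(i) - R_y(i); compute d_i^2.
  (4-4)^2=0, (3-3)^2=0, (7-1)^2=36, (2-2)^2=0, (6-6)^2=0, (5-5)^2=0, (1-7)^2=36
sum(d^2) = 72.
Step 3: rho = 1 - 6*72 / (7*(7^2 - 1)) = 1 - 432/336 = -0.285714.
Step 4: Under H0, t = rho * sqrt((n-2)/(1-rho^2)) = -0.6667 ~ t(5).
Step 5: Two-sided p-value from the t-distribution with 5 df = 0.534509.
Step 6: alpha = 0.05. fail to reject H0.

rho = -0.2857, p = 0.534509, fail to reject H0 at alpha = 0.05.


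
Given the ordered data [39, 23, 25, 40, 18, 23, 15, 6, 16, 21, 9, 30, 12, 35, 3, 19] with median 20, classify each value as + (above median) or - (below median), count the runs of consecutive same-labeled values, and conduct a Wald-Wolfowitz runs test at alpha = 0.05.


Step 1: Compute median = 20; label A = above, B = below.
Labels in order: AAAABABBBABABABB  (n_A = 8, n_B = 8)
Step 2: Count runs R = 10.
Step 3: Under H0 (random ordering), E[R] = 2*n_A*n_B/(n_A+n_B) + 1 = 2*8*8/16 + 1 = 9.0000.
        Var[R] = 2*n_A*n_B*(2*n_A*n_B - n_A - n_B) / ((n_A+n_B)^2 * (n_A+n_B-1)) = 14336/3840 = 3.7333.
        SD[R] = 1.9322.
Step 4: Continuity-corrected z = (R - 0.5 - E[R]) / SD[R] = (10 - 0.5 - 9.0000) / 1.9322 = 0.2588.
Step 5: Two-sided p-value via normal approximation = 2*(1 - Phi(|z|)) = 0.795809.
Step 6: alpha = 0.05. fail to reject H0.

R = 10, z = 0.2588, p = 0.795809, fail to reject H0.


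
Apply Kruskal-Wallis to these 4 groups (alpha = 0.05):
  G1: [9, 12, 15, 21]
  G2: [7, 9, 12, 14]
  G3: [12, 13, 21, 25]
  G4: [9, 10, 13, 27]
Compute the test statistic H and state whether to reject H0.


Step 1: Combine all N = 16 observations and assign midranks.
sorted (value, group, rank): (7,G2,1), (9,G1,3), (9,G2,3), (9,G4,3), (10,G4,5), (12,G1,7), (12,G2,7), (12,G3,7), (13,G3,9.5), (13,G4,9.5), (14,G2,11), (15,G1,12), (21,G1,13.5), (21,G3,13.5), (25,G3,15), (27,G4,16)
Step 2: Sum ranks within each group.
R_1 = 35.5 (n_1 = 4)
R_2 = 22 (n_2 = 4)
R_3 = 45 (n_3 = 4)
R_4 = 33.5 (n_4 = 4)
Step 3: H = 12/(N(N+1)) * sum(R_i^2/n_i) - 3(N+1)
     = 12/(16*17) * (35.5^2/4 + 22^2/4 + 45^2/4 + 33.5^2/4) - 3*17
     = 0.044118 * 1222.88 - 51
     = 2.950368.
Step 4: Ties present; correction factor C = 1 - 60/(16^3 - 16) = 0.985294. Corrected H = 2.950368 / 0.985294 = 2.994403.
Step 5: Under H0, H ~ chi^2(3); p-value = 0.392489.
Step 6: alpha = 0.05. fail to reject H0.

H = 2.9944, df = 3, p = 0.392489, fail to reject H0.


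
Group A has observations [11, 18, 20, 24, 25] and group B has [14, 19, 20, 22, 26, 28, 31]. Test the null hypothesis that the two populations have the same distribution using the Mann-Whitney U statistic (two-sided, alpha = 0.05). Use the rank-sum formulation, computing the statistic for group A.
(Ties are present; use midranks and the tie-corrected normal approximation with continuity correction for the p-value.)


Step 1: Combine and sort all 12 observations; assign midranks.
sorted (value, group): (11,X), (14,Y), (18,X), (19,Y), (20,X), (20,Y), (22,Y), (24,X), (25,X), (26,Y), (28,Y), (31,Y)
ranks: 11->1, 14->2, 18->3, 19->4, 20->5.5, 20->5.5, 22->7, 24->8, 25->9, 26->10, 28->11, 31->12
Step 2: Rank sum for X: R1 = 1 + 3 + 5.5 + 8 + 9 = 26.5.
Step 3: U_X = R1 - n1(n1+1)/2 = 26.5 - 5*6/2 = 26.5 - 15 = 11.5.
       U_Y = n1*n2 - U_X = 35 - 11.5 = 23.5.
Step 4: Ties are present, so use the tie-corrected normal approximation (with continuity correction) for the p-value.
Step 5: p-value = 0.370914; compare to alpha = 0.05. fail to reject H0.

U_X = 11.5, p = 0.370914, fail to reject H0 at alpha = 0.05.


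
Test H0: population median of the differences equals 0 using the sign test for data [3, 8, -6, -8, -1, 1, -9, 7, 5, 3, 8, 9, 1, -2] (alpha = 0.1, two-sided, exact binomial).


Step 1: Discard zero differences. Original n = 14; n_eff = number of nonzero differences = 14.
Nonzero differences (with sign): +3, +8, -6, -8, -1, +1, -9, +7, +5, +3, +8, +9, +1, -2
Step 2: Count signs: positive = 9, negative = 5.
Step 3: Under H0: P(positive) = 0.5, so the number of positives S ~ Bin(14, 0.5).
Step 4: Two-sided exact p-value = sum of Bin(14,0.5) probabilities at or below the observed probability = 0.423950.
Step 5: alpha = 0.1. fail to reject H0.

n_eff = 14, pos = 9, neg = 5, p = 0.423950, fail to reject H0.


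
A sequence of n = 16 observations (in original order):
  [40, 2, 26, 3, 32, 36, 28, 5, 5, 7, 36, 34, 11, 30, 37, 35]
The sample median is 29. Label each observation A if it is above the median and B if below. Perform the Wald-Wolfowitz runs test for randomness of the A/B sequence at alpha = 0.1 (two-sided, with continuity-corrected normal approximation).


Step 1: Compute median = 29; label A = above, B = below.
Labels in order: ABBBAABBBBAABAAA  (n_A = 8, n_B = 8)
Step 2: Count runs R = 7.
Step 3: Under H0 (random ordering), E[R] = 2*n_A*n_B/(n_A+n_B) + 1 = 2*8*8/16 + 1 = 9.0000.
        Var[R] = 2*n_A*n_B*(2*n_A*n_B - n_A - n_B) / ((n_A+n_B)^2 * (n_A+n_B-1)) = 14336/3840 = 3.7333.
        SD[R] = 1.9322.
Step 4: Continuity-corrected z = (R + 0.5 - E[R]) / SD[R] = (7 + 0.5 - 9.0000) / 1.9322 = -0.7763.
Step 5: Two-sided p-value via normal approximation = 2*(1 - Phi(|z|)) = 0.437558.
Step 6: alpha = 0.1. fail to reject H0.

R = 7, z = -0.7763, p = 0.437558, fail to reject H0.


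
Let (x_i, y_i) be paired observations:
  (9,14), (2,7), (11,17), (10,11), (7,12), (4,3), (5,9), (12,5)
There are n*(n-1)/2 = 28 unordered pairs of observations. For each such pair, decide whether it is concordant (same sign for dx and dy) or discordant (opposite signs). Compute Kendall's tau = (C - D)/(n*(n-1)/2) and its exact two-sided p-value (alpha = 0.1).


Step 1: Enumerate the 28 unordered pairs (i,j) with i<j and classify each by sign(x_j-x_i) * sign(y_j-y_i).
  (1,2):dx=-7,dy=-7->C; (1,3):dx=+2,dy=+3->C; (1,4):dx=+1,dy=-3->D; (1,5):dx=-2,dy=-2->C
  (1,6):dx=-5,dy=-11->C; (1,7):dx=-4,dy=-5->C; (1,8):dx=+3,dy=-9->D; (2,3):dx=+9,dy=+10->C
  (2,4):dx=+8,dy=+4->C; (2,5):dx=+5,dy=+5->C; (2,6):dx=+2,dy=-4->D; (2,7):dx=+3,dy=+2->C
  (2,8):dx=+10,dy=-2->D; (3,4):dx=-1,dy=-6->C; (3,5):dx=-4,dy=-5->C; (3,6):dx=-7,dy=-14->C
  (3,7):dx=-6,dy=-8->C; (3,8):dx=+1,dy=-12->D; (4,5):dx=-3,dy=+1->D; (4,6):dx=-6,dy=-8->C
  (4,7):dx=-5,dy=-2->C; (4,8):dx=+2,dy=-6->D; (5,6):dx=-3,dy=-9->C; (5,7):dx=-2,dy=-3->C
  (5,8):dx=+5,dy=-7->D; (6,7):dx=+1,dy=+6->C; (6,8):dx=+8,dy=+2->C; (7,8):dx=+7,dy=-4->D
Step 2: C = 19, D = 9, total pairs = 28.
Step 3: tau = (C - D)/(n(n-1)/2) = (19 - 9)/28 = 0.357143.
Step 4: Exact two-sided p-value (enumerate n! = 40320 permutations of y under H0): p = 0.275099.
Step 5: alpha = 0.1. fail to reject H0.

tau_b = 0.3571 (C=19, D=9), p = 0.275099, fail to reject H0.


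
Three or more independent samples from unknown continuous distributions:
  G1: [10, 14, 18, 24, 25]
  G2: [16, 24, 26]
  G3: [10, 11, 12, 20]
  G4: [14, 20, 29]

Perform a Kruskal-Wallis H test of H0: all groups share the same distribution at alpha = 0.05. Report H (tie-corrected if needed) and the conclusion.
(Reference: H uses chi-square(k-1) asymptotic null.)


Step 1: Combine all N = 15 observations and assign midranks.
sorted (value, group, rank): (10,G1,1.5), (10,G3,1.5), (11,G3,3), (12,G3,4), (14,G1,5.5), (14,G4,5.5), (16,G2,7), (18,G1,8), (20,G3,9.5), (20,G4,9.5), (24,G1,11.5), (24,G2,11.5), (25,G1,13), (26,G2,14), (29,G4,15)
Step 2: Sum ranks within each group.
R_1 = 39.5 (n_1 = 5)
R_2 = 32.5 (n_2 = 3)
R_3 = 18 (n_3 = 4)
R_4 = 30 (n_4 = 3)
Step 3: H = 12/(N(N+1)) * sum(R_i^2/n_i) - 3(N+1)
     = 12/(15*16) * (39.5^2/5 + 32.5^2/3 + 18^2/4 + 30^2/3) - 3*16
     = 0.050000 * 1045.13 - 48
     = 4.256667.
Step 4: Ties present; correction factor C = 1 - 24/(15^3 - 15) = 0.992857. Corrected H = 4.256667 / 0.992857 = 4.287290.
Step 5: Under H0, H ~ chi^2(3); p-value = 0.232066.
Step 6: alpha = 0.05. fail to reject H0.

H = 4.2873, df = 3, p = 0.232066, fail to reject H0.


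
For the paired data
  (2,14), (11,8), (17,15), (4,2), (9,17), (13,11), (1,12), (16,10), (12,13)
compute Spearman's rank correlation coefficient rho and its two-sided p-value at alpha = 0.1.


Step 1: Rank x and y separately (midranks; no ties here).
rank(x): 2->2, 11->5, 17->9, 4->3, 9->4, 13->7, 1->1, 16->8, 12->6
rank(y): 14->7, 8->2, 15->8, 2->1, 17->9, 11->4, 12->5, 10->3, 13->6
Step 2: d_i = R_x(i) - R_y(i); compute d_i^2.
  (2-7)^2=25, (5-2)^2=9, (9-8)^2=1, (3-1)^2=4, (4-9)^2=25, (7-4)^2=9, (1-5)^2=16, (8-3)^2=25, (6-6)^2=0
sum(d^2) = 114.
Step 3: rho = 1 - 6*114 / (9*(9^2 - 1)) = 1 - 684/720 = 0.050000.
Step 4: Under H0, t = rho * sqrt((n-2)/(1-rho^2)) = 0.1325 ~ t(7).
Step 5: Two-sided p-value from the t-distribution with 7 df = 0.898353.
Step 6: alpha = 0.1. fail to reject H0.

rho = 0.0500, p = 0.898353, fail to reject H0 at alpha = 0.1.


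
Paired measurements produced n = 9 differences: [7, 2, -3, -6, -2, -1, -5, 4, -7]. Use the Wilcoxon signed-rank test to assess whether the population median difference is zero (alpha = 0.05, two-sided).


Step 1: Drop any zero differences (none here) and take |d_i|.
|d| = [7, 2, 3, 6, 2, 1, 5, 4, 7]
Step 2: Midrank |d_i| (ties get averaged ranks).
ranks: |7|->8.5, |2|->2.5, |3|->4, |6|->7, |2|->2.5, |1|->1, |5|->6, |4|->5, |7|->8.5
Step 3: Attach original signs; sum ranks with positive sign and with negative sign.
W+ = 8.5 + 2.5 + 5 = 16
W- = 4 + 7 + 2.5 + 1 + 6 + 8.5 = 29
(Check: W+ + W- = 45 should equal n(n+1)/2 = 45.)
Step 4: Test statistic W = min(W+, W-) = 16.
Step 5: Ties in |d|, so use the tie-corrected normal approximation.
        E[W] = n(n+1)/4 = 9*10/4 = 22.5.
        Tie groups: |d|=2 (t=2), |d|=7 (t=2); sum(t^3 - t) = 12.
        Var[W] = n(n+1)(2n+1)/24 - sum(t^3-t)/48 = 1710/24 - 12/48 = 71.
        z = (W - E[W]) / sqrt(Var[W]) = (16 - 22.5) / 8.4261 = -0.7714.
        Two-sided p = 2*Phi(z) = 0.440465.
Step 6: alpha = 0.05. fail to reject H0.

W+ = 16, W- = 29, W = min = 16, p = 0.440465, fail to reject H0.


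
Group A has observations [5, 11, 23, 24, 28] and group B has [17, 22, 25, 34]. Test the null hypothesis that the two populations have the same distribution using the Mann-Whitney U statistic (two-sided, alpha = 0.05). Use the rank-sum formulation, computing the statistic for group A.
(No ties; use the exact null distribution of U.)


Step 1: Combine and sort all 9 observations; assign midranks.
sorted (value, group): (5,X), (11,X), (17,Y), (22,Y), (23,X), (24,X), (25,Y), (28,X), (34,Y)
ranks: 5->1, 11->2, 17->3, 22->4, 23->5, 24->6, 25->7, 28->8, 34->9
Step 2: Rank sum for X: R1 = 1 + 2 + 5 + 6 + 8 = 22.
Step 3: U_X = R1 - n1(n1+1)/2 = 22 - 5*6/2 = 22 - 15 = 7.
       U_Y = n1*n2 - U_X = 20 - 7 = 13.
Step 4: No ties, so the exact null distribution of U (based on enumerating the C(9,5) = 126 equally likely rank assignments) gives the two-sided p-value.
Step 5: p-value = 0.555556; compare to alpha = 0.05. fail to reject H0.

U_X = 7, p = 0.555556, fail to reject H0 at alpha = 0.05.


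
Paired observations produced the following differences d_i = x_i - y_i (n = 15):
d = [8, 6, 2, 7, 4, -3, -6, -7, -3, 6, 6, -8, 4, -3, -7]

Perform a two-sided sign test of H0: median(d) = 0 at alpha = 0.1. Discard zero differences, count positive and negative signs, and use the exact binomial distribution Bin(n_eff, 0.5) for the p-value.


Step 1: Discard zero differences. Original n = 15; n_eff = number of nonzero differences = 15.
Nonzero differences (with sign): +8, +6, +2, +7, +4, -3, -6, -7, -3, +6, +6, -8, +4, -3, -7
Step 2: Count signs: positive = 8, negative = 7.
Step 3: Under H0: P(positive) = 0.5, so the number of positives S ~ Bin(15, 0.5).
Step 4: Two-sided exact p-value = sum of Bin(15,0.5) probabilities at or below the observed probability = 1.000000.
Step 5: alpha = 0.1. fail to reject H0.

n_eff = 15, pos = 8, neg = 7, p = 1.000000, fail to reject H0.


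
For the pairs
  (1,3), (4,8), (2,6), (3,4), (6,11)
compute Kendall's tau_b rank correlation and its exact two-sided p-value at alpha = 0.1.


Step 1: Enumerate the 10 unordered pairs (i,j) with i<j and classify each by sign(x_j-x_i) * sign(y_j-y_i).
  (1,2):dx=+3,dy=+5->C; (1,3):dx=+1,dy=+3->C; (1,4):dx=+2,dy=+1->C; (1,5):dx=+5,dy=+8->C
  (2,3):dx=-2,dy=-2->C; (2,4):dx=-1,dy=-4->C; (2,5):dx=+2,dy=+3->C; (3,4):dx=+1,dy=-2->D
  (3,5):dx=+4,dy=+5->C; (4,5):dx=+3,dy=+7->C
Step 2: C = 9, D = 1, total pairs = 10.
Step 3: tau = (C - D)/(n(n-1)/2) = (9 - 1)/10 = 0.800000.
Step 4: Exact two-sided p-value (enumerate n! = 120 permutations of y under H0): p = 0.083333.
Step 5: alpha = 0.1. reject H0.

tau_b = 0.8000 (C=9, D=1), p = 0.083333, reject H0.


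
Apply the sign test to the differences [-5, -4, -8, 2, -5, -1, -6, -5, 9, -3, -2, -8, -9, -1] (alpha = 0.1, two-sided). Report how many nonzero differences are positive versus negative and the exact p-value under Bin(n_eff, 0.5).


Step 1: Discard zero differences. Original n = 14; n_eff = number of nonzero differences = 14.
Nonzero differences (with sign): -5, -4, -8, +2, -5, -1, -6, -5, +9, -3, -2, -8, -9, -1
Step 2: Count signs: positive = 2, negative = 12.
Step 3: Under H0: P(positive) = 0.5, so the number of positives S ~ Bin(14, 0.5).
Step 4: Two-sided exact p-value = sum of Bin(14,0.5) probabilities at or below the observed probability = 0.012939.
Step 5: alpha = 0.1. reject H0.

n_eff = 14, pos = 2, neg = 12, p = 0.012939, reject H0.


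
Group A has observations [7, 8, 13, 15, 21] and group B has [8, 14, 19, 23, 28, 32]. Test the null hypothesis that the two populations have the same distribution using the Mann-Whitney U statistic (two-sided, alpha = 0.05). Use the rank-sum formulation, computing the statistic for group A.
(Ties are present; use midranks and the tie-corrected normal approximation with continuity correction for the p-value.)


Step 1: Combine and sort all 11 observations; assign midranks.
sorted (value, group): (7,X), (8,X), (8,Y), (13,X), (14,Y), (15,X), (19,Y), (21,X), (23,Y), (28,Y), (32,Y)
ranks: 7->1, 8->2.5, 8->2.5, 13->4, 14->5, 15->6, 19->7, 21->8, 23->9, 28->10, 32->11
Step 2: Rank sum for X: R1 = 1 + 2.5 + 4 + 6 + 8 = 21.5.
Step 3: U_X = R1 - n1(n1+1)/2 = 21.5 - 5*6/2 = 21.5 - 15 = 6.5.
       U_Y = n1*n2 - U_X = 30 - 6.5 = 23.5.
Step 4: Ties are present, so use the tie-corrected normal approximation (with continuity correction) for the p-value.
Step 5: p-value = 0.143215; compare to alpha = 0.05. fail to reject H0.

U_X = 6.5, p = 0.143215, fail to reject H0 at alpha = 0.05.


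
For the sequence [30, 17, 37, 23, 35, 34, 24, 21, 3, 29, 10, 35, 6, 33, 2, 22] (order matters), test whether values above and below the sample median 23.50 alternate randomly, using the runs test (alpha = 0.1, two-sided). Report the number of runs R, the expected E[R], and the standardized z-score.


Step 1: Compute median = 23.50; label A = above, B = below.
Labels in order: ABABAAABBABABABB  (n_A = 8, n_B = 8)
Step 2: Count runs R = 12.
Step 3: Under H0 (random ordering), E[R] = 2*n_A*n_B/(n_A+n_B) + 1 = 2*8*8/16 + 1 = 9.0000.
        Var[R] = 2*n_A*n_B*(2*n_A*n_B - n_A - n_B) / ((n_A+n_B)^2 * (n_A+n_B-1)) = 14336/3840 = 3.7333.
        SD[R] = 1.9322.
Step 4: Continuity-corrected z = (R - 0.5 - E[R]) / SD[R] = (12 - 0.5 - 9.0000) / 1.9322 = 1.2939.
Step 5: Two-sided p-value via normal approximation = 2*(1 - Phi(|z|)) = 0.195709.
Step 6: alpha = 0.1. fail to reject H0.

R = 12, z = 1.2939, p = 0.195709, fail to reject H0.


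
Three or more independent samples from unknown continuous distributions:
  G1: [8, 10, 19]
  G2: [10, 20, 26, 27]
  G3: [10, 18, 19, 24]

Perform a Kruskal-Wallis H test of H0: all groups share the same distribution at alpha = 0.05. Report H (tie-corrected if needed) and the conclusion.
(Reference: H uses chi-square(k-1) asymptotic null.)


Step 1: Combine all N = 11 observations and assign midranks.
sorted (value, group, rank): (8,G1,1), (10,G1,3), (10,G2,3), (10,G3,3), (18,G3,5), (19,G1,6.5), (19,G3,6.5), (20,G2,8), (24,G3,9), (26,G2,10), (27,G2,11)
Step 2: Sum ranks within each group.
R_1 = 10.5 (n_1 = 3)
R_2 = 32 (n_2 = 4)
R_3 = 23.5 (n_3 = 4)
Step 3: H = 12/(N(N+1)) * sum(R_i^2/n_i) - 3(N+1)
     = 12/(11*12) * (10.5^2/3 + 32^2/4 + 23.5^2/4) - 3*12
     = 0.090909 * 430.812 - 36
     = 3.164773.
Step 4: Ties present; correction factor C = 1 - 30/(11^3 - 11) = 0.977273. Corrected H = 3.164773 / 0.977273 = 3.238372.
Step 5: Under H0, H ~ chi^2(2); p-value = 0.198060.
Step 6: alpha = 0.05. fail to reject H0.

H = 3.2384, df = 2, p = 0.198060, fail to reject H0.


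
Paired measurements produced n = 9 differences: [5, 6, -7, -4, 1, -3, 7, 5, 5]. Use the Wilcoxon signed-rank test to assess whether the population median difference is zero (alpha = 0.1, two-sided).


Step 1: Drop any zero differences (none here) and take |d_i|.
|d| = [5, 6, 7, 4, 1, 3, 7, 5, 5]
Step 2: Midrank |d_i| (ties get averaged ranks).
ranks: |5|->5, |6|->7, |7|->8.5, |4|->3, |1|->1, |3|->2, |7|->8.5, |5|->5, |5|->5
Step 3: Attach original signs; sum ranks with positive sign and with negative sign.
W+ = 5 + 7 + 1 + 8.5 + 5 + 5 = 31.5
W- = 8.5 + 3 + 2 = 13.5
(Check: W+ + W- = 45 should equal n(n+1)/2 = 45.)
Step 4: Test statistic W = min(W+, W-) = 13.5.
Step 5: Ties in |d|, so use the tie-corrected normal approximation.
        E[W] = n(n+1)/4 = 9*10/4 = 22.5.
        Tie groups: |d|=5 (t=3), |d|=7 (t=2); sum(t^3 - t) = 30.
        Var[W] = n(n+1)(2n+1)/24 - sum(t^3-t)/48 = 1710/24 - 30/48 = 70.625.
        z = (W - E[W]) / sqrt(Var[W]) = (13.5 - 22.5) / 8.4039 = -1.0709.
        Two-sided p = 2*Phi(z) = 0.284198.
Step 6: alpha = 0.1. fail to reject H0.

W+ = 31.5, W- = 13.5, W = min = 13.5, p = 0.284198, fail to reject H0.


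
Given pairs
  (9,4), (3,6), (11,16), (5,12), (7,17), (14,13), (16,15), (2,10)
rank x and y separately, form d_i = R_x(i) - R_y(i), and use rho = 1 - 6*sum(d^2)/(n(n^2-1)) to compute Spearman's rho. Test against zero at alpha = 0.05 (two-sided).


Step 1: Rank x and y separately (midranks; no ties here).
rank(x): 9->5, 3->2, 11->6, 5->3, 7->4, 14->7, 16->8, 2->1
rank(y): 4->1, 6->2, 16->7, 12->4, 17->8, 13->5, 15->6, 10->3
Step 2: d_i = R_x(i) - R_y(i); compute d_i^2.
  (5-1)^2=16, (2-2)^2=0, (6-7)^2=1, (3-4)^2=1, (4-8)^2=16, (7-5)^2=4, (8-6)^2=4, (1-3)^2=4
sum(d^2) = 46.
Step 3: rho = 1 - 6*46 / (8*(8^2 - 1)) = 1 - 276/504 = 0.452381.
Step 4: Under H0, t = rho * sqrt((n-2)/(1-rho^2)) = 1.2425 ~ t(6).
Step 5: Two-sided p-value from the t-distribution with 6 df = 0.260405.
Step 6: alpha = 0.05. fail to reject H0.

rho = 0.4524, p = 0.260405, fail to reject H0 at alpha = 0.05.


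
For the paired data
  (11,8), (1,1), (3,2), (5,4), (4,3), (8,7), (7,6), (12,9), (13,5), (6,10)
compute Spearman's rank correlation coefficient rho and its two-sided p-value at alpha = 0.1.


Step 1: Rank x and y separately (midranks; no ties here).
rank(x): 11->8, 1->1, 3->2, 5->4, 4->3, 8->7, 7->6, 12->9, 13->10, 6->5
rank(y): 8->8, 1->1, 2->2, 4->4, 3->3, 7->7, 6->6, 9->9, 5->5, 10->10
Step 2: d_i = R_x(i) - R_y(i); compute d_i^2.
  (8-8)^2=0, (1-1)^2=0, (2-2)^2=0, (4-4)^2=0, (3-3)^2=0, (7-7)^2=0, (6-6)^2=0, (9-9)^2=0, (10-5)^2=25, (5-10)^2=25
sum(d^2) = 50.
Step 3: rho = 1 - 6*50 / (10*(10^2 - 1)) = 1 - 300/990 = 0.696970.
Step 4: Under H0, t = rho * sqrt((n-2)/(1-rho^2)) = 2.7490 ~ t(8).
Step 5: Two-sided p-value from the t-distribution with 8 df = 0.025097.
Step 6: alpha = 0.1. reject H0.

rho = 0.6970, p = 0.025097, reject H0 at alpha = 0.1.


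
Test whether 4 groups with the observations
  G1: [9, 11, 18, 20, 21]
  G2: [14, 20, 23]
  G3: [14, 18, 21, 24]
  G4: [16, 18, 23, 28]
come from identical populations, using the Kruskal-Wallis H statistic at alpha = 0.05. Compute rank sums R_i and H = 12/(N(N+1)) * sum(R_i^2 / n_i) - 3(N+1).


Step 1: Combine all N = 16 observations and assign midranks.
sorted (value, group, rank): (9,G1,1), (11,G1,2), (14,G2,3.5), (14,G3,3.5), (16,G4,5), (18,G1,7), (18,G3,7), (18,G4,7), (20,G1,9.5), (20,G2,9.5), (21,G1,11.5), (21,G3,11.5), (23,G2,13.5), (23,G4,13.5), (24,G3,15), (28,G4,16)
Step 2: Sum ranks within each group.
R_1 = 31 (n_1 = 5)
R_2 = 26.5 (n_2 = 3)
R_3 = 37 (n_3 = 4)
R_4 = 41.5 (n_4 = 4)
Step 3: H = 12/(N(N+1)) * sum(R_i^2/n_i) - 3(N+1)
     = 12/(16*17) * (31^2/5 + 26.5^2/3 + 37^2/4 + 41.5^2/4) - 3*17
     = 0.044118 * 1199.1 - 51
     = 1.901287.
Step 4: Ties present; correction factor C = 1 - 48/(16^3 - 16) = 0.988235. Corrected H = 1.901287 / 0.988235 = 1.923921.
Step 5: Under H0, H ~ chi^2(3); p-value = 0.588346.
Step 6: alpha = 0.05. fail to reject H0.

H = 1.9239, df = 3, p = 0.588346, fail to reject H0.


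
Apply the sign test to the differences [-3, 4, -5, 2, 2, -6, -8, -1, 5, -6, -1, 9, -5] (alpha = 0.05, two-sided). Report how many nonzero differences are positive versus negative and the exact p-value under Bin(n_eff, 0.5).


Step 1: Discard zero differences. Original n = 13; n_eff = number of nonzero differences = 13.
Nonzero differences (with sign): -3, +4, -5, +2, +2, -6, -8, -1, +5, -6, -1, +9, -5
Step 2: Count signs: positive = 5, negative = 8.
Step 3: Under H0: P(positive) = 0.5, so the number of positives S ~ Bin(13, 0.5).
Step 4: Two-sided exact p-value = sum of Bin(13,0.5) probabilities at or below the observed probability = 0.581055.
Step 5: alpha = 0.05. fail to reject H0.

n_eff = 13, pos = 5, neg = 8, p = 0.581055, fail to reject H0.


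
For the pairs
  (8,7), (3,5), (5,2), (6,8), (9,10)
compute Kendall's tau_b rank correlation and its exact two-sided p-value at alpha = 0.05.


Step 1: Enumerate the 10 unordered pairs (i,j) with i<j and classify each by sign(x_j-x_i) * sign(y_j-y_i).
  (1,2):dx=-5,dy=-2->C; (1,3):dx=-3,dy=-5->C; (1,4):dx=-2,dy=+1->D; (1,5):dx=+1,dy=+3->C
  (2,3):dx=+2,dy=-3->D; (2,4):dx=+3,dy=+3->C; (2,5):dx=+6,dy=+5->C; (3,4):dx=+1,dy=+6->C
  (3,5):dx=+4,dy=+8->C; (4,5):dx=+3,dy=+2->C
Step 2: C = 8, D = 2, total pairs = 10.
Step 3: tau = (C - D)/(n(n-1)/2) = (8 - 2)/10 = 0.600000.
Step 4: Exact two-sided p-value (enumerate n! = 120 permutations of y under H0): p = 0.233333.
Step 5: alpha = 0.05. fail to reject H0.

tau_b = 0.6000 (C=8, D=2), p = 0.233333, fail to reject H0.


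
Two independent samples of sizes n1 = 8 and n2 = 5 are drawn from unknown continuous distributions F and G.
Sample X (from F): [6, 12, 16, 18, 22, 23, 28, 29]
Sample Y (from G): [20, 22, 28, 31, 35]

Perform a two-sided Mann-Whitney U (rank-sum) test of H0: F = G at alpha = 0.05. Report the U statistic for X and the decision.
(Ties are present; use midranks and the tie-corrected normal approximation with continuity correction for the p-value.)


Step 1: Combine and sort all 13 observations; assign midranks.
sorted (value, group): (6,X), (12,X), (16,X), (18,X), (20,Y), (22,X), (22,Y), (23,X), (28,X), (28,Y), (29,X), (31,Y), (35,Y)
ranks: 6->1, 12->2, 16->3, 18->4, 20->5, 22->6.5, 22->6.5, 23->8, 28->9.5, 28->9.5, 29->11, 31->12, 35->13
Step 2: Rank sum for X: R1 = 1 + 2 + 3 + 4 + 6.5 + 8 + 9.5 + 11 = 45.
Step 3: U_X = R1 - n1(n1+1)/2 = 45 - 8*9/2 = 45 - 36 = 9.
       U_Y = n1*n2 - U_X = 40 - 9 = 31.
Step 4: Ties are present, so use the tie-corrected normal approximation (with continuity correction) for the p-value.
Step 5: p-value = 0.123248; compare to alpha = 0.05. fail to reject H0.

U_X = 9, p = 0.123248, fail to reject H0 at alpha = 0.05.


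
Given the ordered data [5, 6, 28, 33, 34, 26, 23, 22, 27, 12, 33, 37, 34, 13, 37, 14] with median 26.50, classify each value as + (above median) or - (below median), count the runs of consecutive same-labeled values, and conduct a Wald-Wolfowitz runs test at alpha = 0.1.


Step 1: Compute median = 26.50; label A = above, B = below.
Labels in order: BBAAABBBABAAABAB  (n_A = 8, n_B = 8)
Step 2: Count runs R = 9.
Step 3: Under H0 (random ordering), E[R] = 2*n_A*n_B/(n_A+n_B) + 1 = 2*8*8/16 + 1 = 9.0000.
        Var[R] = 2*n_A*n_B*(2*n_A*n_B - n_A - n_B) / ((n_A+n_B)^2 * (n_A+n_B-1)) = 14336/3840 = 3.7333.
        SD[R] = 1.9322.
Step 4: R = E[R], so z = 0 with no continuity correction.
Step 5: Two-sided p-value via normal approximation = 2*(1 - Phi(|z|)) = 1.000000.
Step 6: alpha = 0.1. fail to reject H0.

R = 9, z = 0.0000, p = 1.000000, fail to reject H0.


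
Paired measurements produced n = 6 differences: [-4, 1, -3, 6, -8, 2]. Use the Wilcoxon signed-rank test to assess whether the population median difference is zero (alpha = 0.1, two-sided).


Step 1: Drop any zero differences (none here) and take |d_i|.
|d| = [4, 1, 3, 6, 8, 2]
Step 2: Midrank |d_i| (ties get averaged ranks).
ranks: |4|->4, |1|->1, |3|->3, |6|->5, |8|->6, |2|->2
Step 3: Attach original signs; sum ranks with positive sign and with negative sign.
W+ = 1 + 5 + 2 = 8
W- = 4 + 3 + 6 = 13
(Check: W+ + W- = 21 should equal n(n+1)/2 = 21.)
Step 4: Test statistic W = min(W+, W-) = 8.
Step 5: No ties, so the exact null distribution over the 2^6 = 64 sign assignments gives the two-sided p-value = 0.687500.
Step 6: alpha = 0.1. fail to reject H0.

W+ = 8, W- = 13, W = min = 8, p = 0.687500, fail to reject H0.


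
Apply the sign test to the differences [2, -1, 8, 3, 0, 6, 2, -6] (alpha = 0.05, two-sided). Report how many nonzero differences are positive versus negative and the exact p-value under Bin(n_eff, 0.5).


Step 1: Discard zero differences. Original n = 8; n_eff = number of nonzero differences = 7.
Nonzero differences (with sign): +2, -1, +8, +3, +6, +2, -6
Step 2: Count signs: positive = 5, negative = 2.
Step 3: Under H0: P(positive) = 0.5, so the number of positives S ~ Bin(7, 0.5).
Step 4: Two-sided exact p-value = sum of Bin(7,0.5) probabilities at or below the observed probability = 0.453125.
Step 5: alpha = 0.05. fail to reject H0.

n_eff = 7, pos = 5, neg = 2, p = 0.453125, fail to reject H0.


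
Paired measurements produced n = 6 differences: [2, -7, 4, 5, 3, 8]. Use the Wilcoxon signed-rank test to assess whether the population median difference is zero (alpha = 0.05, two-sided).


Step 1: Drop any zero differences (none here) and take |d_i|.
|d| = [2, 7, 4, 5, 3, 8]
Step 2: Midrank |d_i| (ties get averaged ranks).
ranks: |2|->1, |7|->5, |4|->3, |5|->4, |3|->2, |8|->6
Step 3: Attach original signs; sum ranks with positive sign and with negative sign.
W+ = 1 + 3 + 4 + 2 + 6 = 16
W- = 5 = 5
(Check: W+ + W- = 21 should equal n(n+1)/2 = 21.)
Step 4: Test statistic W = min(W+, W-) = 5.
Step 5: No ties, so the exact null distribution over the 2^6 = 64 sign assignments gives the two-sided p-value = 0.312500.
Step 6: alpha = 0.05. fail to reject H0.

W+ = 16, W- = 5, W = min = 5, p = 0.312500, fail to reject H0.


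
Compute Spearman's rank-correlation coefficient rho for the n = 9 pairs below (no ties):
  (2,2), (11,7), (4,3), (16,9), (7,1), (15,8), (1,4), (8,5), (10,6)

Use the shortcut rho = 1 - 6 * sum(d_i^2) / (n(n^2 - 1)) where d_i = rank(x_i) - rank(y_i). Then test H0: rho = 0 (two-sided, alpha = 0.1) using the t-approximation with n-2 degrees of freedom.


Step 1: Rank x and y separately (midranks; no ties here).
rank(x): 2->2, 11->7, 4->3, 16->9, 7->4, 15->8, 1->1, 8->5, 10->6
rank(y): 2->2, 7->7, 3->3, 9->9, 1->1, 8->8, 4->4, 5->5, 6->6
Step 2: d_i = R_x(i) - R_y(i); compute d_i^2.
  (2-2)^2=0, (7-7)^2=0, (3-3)^2=0, (9-9)^2=0, (4-1)^2=9, (8-8)^2=0, (1-4)^2=9, (5-5)^2=0, (6-6)^2=0
sum(d^2) = 18.
Step 3: rho = 1 - 6*18 / (9*(9^2 - 1)) = 1 - 108/720 = 0.850000.
Step 4: Under H0, t = rho * sqrt((n-2)/(1-rho^2)) = 4.2691 ~ t(7).
Step 5: Two-sided p-value from the t-distribution with 7 df = 0.003705.
Step 6: alpha = 0.1. reject H0.

rho = 0.8500, p = 0.003705, reject H0 at alpha = 0.1.


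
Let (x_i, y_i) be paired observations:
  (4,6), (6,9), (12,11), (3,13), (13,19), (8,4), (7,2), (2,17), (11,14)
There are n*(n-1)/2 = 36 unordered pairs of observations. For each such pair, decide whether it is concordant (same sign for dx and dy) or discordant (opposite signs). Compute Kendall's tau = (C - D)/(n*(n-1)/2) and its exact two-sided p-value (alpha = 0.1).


Step 1: Enumerate the 36 unordered pairs (i,j) with i<j and classify each by sign(x_j-x_i) * sign(y_j-y_i).
  (1,2):dx=+2,dy=+3->C; (1,3):dx=+8,dy=+5->C; (1,4):dx=-1,dy=+7->D; (1,5):dx=+9,dy=+13->C
  (1,6):dx=+4,dy=-2->D; (1,7):dx=+3,dy=-4->D; (1,8):dx=-2,dy=+11->D; (1,9):dx=+7,dy=+8->C
  (2,3):dx=+6,dy=+2->C; (2,4):dx=-3,dy=+4->D; (2,5):dx=+7,dy=+10->C; (2,6):dx=+2,dy=-5->D
  (2,7):dx=+1,dy=-7->D; (2,8):dx=-4,dy=+8->D; (2,9):dx=+5,dy=+5->C; (3,4):dx=-9,dy=+2->D
  (3,5):dx=+1,dy=+8->C; (3,6):dx=-4,dy=-7->C; (3,7):dx=-5,dy=-9->C; (3,8):dx=-10,dy=+6->D
  (3,9):dx=-1,dy=+3->D; (4,5):dx=+10,dy=+6->C; (4,6):dx=+5,dy=-9->D; (4,7):dx=+4,dy=-11->D
  (4,8):dx=-1,dy=+4->D; (4,9):dx=+8,dy=+1->C; (5,6):dx=-5,dy=-15->C; (5,7):dx=-6,dy=-17->C
  (5,8):dx=-11,dy=-2->C; (5,9):dx=-2,dy=-5->C; (6,7):dx=-1,dy=-2->C; (6,8):dx=-6,dy=+13->D
  (6,9):dx=+3,dy=+10->C; (7,8):dx=-5,dy=+15->D; (7,9):dx=+4,dy=+12->C; (8,9):dx=+9,dy=-3->D
Step 2: C = 19, D = 17, total pairs = 36.
Step 3: tau = (C - D)/(n(n-1)/2) = (19 - 17)/36 = 0.055556.
Step 4: Exact two-sided p-value (enumerate n! = 362880 permutations of y under H0): p = 0.919455.
Step 5: alpha = 0.1. fail to reject H0.

tau_b = 0.0556 (C=19, D=17), p = 0.919455, fail to reject H0.
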